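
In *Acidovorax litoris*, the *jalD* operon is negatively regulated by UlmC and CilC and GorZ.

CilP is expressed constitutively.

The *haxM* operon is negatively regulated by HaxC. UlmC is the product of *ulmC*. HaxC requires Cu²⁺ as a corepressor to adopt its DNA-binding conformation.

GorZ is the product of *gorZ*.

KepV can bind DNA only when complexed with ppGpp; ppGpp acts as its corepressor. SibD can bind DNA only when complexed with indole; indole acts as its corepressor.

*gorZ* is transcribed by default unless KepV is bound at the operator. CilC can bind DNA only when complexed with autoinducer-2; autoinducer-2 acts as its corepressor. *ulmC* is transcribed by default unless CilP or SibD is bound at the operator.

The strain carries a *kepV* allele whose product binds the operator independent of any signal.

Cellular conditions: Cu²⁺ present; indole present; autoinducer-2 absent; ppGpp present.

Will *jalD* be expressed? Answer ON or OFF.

CilP is produced constitutively and is active.
Indole is present, so SibD is active.
With repressor CilP bound, *ulmC* is not transcribed.
So UlmC is not produced.
Autoinducer-2 is absent, so CilC is inactive.
KepV is constitutively active in this strain.
With repressor KepV bound, *gorZ* is not transcribed.
So GorZ is not produced.
With no repressor bound, *jalD* is transcribed.

ON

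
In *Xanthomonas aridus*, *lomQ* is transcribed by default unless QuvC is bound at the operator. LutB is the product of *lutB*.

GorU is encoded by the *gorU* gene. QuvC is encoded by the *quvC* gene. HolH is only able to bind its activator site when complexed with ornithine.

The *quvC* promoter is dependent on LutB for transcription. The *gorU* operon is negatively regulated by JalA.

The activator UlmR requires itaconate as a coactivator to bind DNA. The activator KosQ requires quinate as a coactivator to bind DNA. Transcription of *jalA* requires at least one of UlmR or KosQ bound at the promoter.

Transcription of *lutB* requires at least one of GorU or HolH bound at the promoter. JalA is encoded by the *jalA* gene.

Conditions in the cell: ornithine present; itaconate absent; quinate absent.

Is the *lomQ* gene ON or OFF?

Itaconate is absent, so UlmR is inactive.
Quinate is absent, so KosQ is inactive.
No activator is available at the *jalA* promoter, so *jalA* is not transcribed.
So JalA is not produced.
With no repressor bound, *gorU* is transcribed.
So GorU is produced and active.
Ornithine is present, so HolH is active.
Activator GorU is present, so *lutB* is transcribed.
So LutB is produced and active.
No repressor is bound and LutB is active, so *quvC* is transcribed.
So QuvC is produced and active.
With repressor QuvC bound, *lomQ* is not transcribed.

OFF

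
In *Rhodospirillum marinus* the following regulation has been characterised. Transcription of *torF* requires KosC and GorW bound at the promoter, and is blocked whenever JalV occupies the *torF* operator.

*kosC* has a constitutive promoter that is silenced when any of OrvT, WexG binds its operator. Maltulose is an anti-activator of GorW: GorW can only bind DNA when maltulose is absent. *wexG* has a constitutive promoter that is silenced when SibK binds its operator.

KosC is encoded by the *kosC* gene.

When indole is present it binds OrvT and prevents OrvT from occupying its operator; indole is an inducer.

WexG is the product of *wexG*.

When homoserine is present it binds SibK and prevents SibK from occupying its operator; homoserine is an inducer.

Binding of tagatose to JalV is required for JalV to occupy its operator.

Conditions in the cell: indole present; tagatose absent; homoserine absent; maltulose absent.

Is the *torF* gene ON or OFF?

Indole is present, so OrvT is inactive.
Homoserine is absent, so SibK is active.
With repressor SibK bound, *wexG* is not transcribed.
So WexG is not produced.
With no repressor bound, *kosC* is transcribed.
So KosC is produced and active.
Tagatose is absent, so JalV is inactive.
Maltulose is absent, so GorW is active.
No repressor is bound and KosC and GorW are active, so *torF* is transcribed.

ON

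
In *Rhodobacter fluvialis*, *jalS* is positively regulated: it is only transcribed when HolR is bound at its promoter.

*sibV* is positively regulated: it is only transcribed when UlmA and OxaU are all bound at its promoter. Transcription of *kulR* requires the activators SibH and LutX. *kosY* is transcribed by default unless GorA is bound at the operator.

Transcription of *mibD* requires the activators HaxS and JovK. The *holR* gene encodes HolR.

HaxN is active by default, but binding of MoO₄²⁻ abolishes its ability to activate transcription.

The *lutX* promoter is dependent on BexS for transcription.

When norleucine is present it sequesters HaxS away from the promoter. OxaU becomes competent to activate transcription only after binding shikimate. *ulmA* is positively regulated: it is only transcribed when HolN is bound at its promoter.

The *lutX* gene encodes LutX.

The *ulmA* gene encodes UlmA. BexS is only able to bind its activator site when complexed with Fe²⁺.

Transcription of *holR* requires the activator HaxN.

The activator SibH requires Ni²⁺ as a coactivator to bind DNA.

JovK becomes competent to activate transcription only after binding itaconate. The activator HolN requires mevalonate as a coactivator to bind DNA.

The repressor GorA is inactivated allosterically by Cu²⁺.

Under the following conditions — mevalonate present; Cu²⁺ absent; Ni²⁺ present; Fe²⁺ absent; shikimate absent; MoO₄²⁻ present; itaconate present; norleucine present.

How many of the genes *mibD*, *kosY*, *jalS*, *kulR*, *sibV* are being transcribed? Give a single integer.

Norleucine is present, so HaxS is inactive.
Itaconate is present, so JovK is active.
Required activator HaxS is absent, so *mibD* is not transcribed.
→ *mibD* is OFF.
Cu²⁺ is absent, so GorA is active.
With repressor GorA bound, *kosY* is not transcribed.
→ *kosY* is OFF.
MoO₄²⁻ is present, so HaxN is inactive.
Required activator HaxN is absent, so *holR* is not transcribed.
So HolR is not produced.
Required activator HolR is absent, so *jalS* is not transcribed.
→ *jalS* is OFF.
Ni²⁺ is present, so SibH is active.
Fe²⁺ is absent, so BexS is inactive.
Required activator BexS is absent, so *lutX* is not transcribed.
So LutX is not produced.
Required activator LutX is absent, so *kulR* is not transcribed.
→ *kulR* is OFF.
Mevalonate is present, so HolN is active.
No repressor is bound and HolN is active, so *ulmA* is transcribed.
So UlmA is produced and active.
Shikimate is absent, so OxaU is inactive.
Required activator OxaU is absent, so *sibV* is not transcribed.
→ *sibV* is OFF.
0 of the 5 genes are transcribed.

0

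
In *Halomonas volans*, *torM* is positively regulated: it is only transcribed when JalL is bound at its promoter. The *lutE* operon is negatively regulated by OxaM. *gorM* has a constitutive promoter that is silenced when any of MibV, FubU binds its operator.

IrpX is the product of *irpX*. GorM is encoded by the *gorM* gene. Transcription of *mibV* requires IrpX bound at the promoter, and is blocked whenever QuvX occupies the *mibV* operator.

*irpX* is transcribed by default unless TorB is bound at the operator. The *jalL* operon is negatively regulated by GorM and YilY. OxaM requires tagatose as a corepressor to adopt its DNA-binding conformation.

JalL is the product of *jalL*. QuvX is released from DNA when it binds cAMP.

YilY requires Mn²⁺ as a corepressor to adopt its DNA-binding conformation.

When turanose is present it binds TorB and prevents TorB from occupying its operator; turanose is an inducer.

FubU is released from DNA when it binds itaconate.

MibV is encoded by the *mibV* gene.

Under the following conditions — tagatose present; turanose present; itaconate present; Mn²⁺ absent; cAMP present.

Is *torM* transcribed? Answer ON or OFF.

ON

Turanose is present, so TorB is inactive.
With no repressor bound, *irpX* is transcribed.
So IrpX is produced and active.
cAMP is present, so QuvX is inactive.
No repressor is bound and IrpX is active, so *mibV* is transcribed.
So MibV is produced and active.
Itaconate is present, so FubU is inactive.
With repressor MibV bound, *gorM* is not transcribed.
So GorM is not produced.
Mn²⁺ is absent, so YilY is inactive.
With no repressor bound, *jalL* is transcribed.
So JalL is produced and active.
No repressor is bound and JalL is active, so *torM* is transcribed.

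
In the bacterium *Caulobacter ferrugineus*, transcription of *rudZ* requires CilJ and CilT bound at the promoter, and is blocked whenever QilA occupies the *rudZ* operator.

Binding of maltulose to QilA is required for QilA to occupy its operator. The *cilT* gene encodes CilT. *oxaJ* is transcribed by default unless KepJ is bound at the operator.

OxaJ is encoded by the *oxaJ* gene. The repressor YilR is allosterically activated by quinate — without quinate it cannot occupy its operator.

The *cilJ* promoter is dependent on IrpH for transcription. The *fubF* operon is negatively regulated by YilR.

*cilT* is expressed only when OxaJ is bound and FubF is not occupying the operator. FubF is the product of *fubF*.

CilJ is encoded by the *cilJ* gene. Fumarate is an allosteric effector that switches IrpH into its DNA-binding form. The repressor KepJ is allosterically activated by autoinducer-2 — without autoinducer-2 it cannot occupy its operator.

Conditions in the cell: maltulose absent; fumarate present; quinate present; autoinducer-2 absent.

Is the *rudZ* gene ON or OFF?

ON

Fumarate is present, so IrpH is active.
No repressor is bound and IrpH is active, so *cilJ* is transcribed.
So CilJ is produced and active.
Autoinducer-2 is absent, so KepJ is inactive.
With no repressor bound, *oxaJ* is transcribed.
So OxaJ is produced and active.
Quinate is present, so YilR is active.
With repressor YilR bound, *fubF* is not transcribed.
So FubF is not produced.
No repressor is bound and OxaJ is active, so *cilT* is transcribed.
So CilT is produced and active.
Maltulose is absent, so QilA is inactive.
No repressor is bound and CilJ and CilT are active, so *rudZ* is transcribed.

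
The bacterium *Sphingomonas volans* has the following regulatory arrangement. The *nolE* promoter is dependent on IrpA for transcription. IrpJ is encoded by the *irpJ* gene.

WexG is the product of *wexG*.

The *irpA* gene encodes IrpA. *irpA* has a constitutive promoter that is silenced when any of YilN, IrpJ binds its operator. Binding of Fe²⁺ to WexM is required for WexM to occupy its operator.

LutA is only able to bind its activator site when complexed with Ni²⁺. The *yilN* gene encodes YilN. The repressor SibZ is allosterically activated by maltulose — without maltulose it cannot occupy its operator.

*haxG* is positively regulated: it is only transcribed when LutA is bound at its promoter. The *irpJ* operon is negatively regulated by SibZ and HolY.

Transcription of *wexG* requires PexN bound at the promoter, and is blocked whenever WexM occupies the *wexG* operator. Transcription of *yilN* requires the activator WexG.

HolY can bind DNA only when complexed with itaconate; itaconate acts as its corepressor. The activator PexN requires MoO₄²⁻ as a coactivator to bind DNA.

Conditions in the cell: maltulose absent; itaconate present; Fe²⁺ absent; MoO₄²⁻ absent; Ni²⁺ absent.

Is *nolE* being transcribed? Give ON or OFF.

Fe²⁺ is absent, so WexM is inactive.
MoO₄²⁻ is absent, so PexN is inactive.
Required activator PexN is absent, so *wexG* is not transcribed.
So WexG is not produced.
Required activator WexG is absent, so *yilN* is not transcribed.
So YilN is not produced.
Maltulose is absent, so SibZ is inactive.
Itaconate is present, so HolY is active.
With repressor HolY bound, *irpJ* is not transcribed.
So IrpJ is not produced.
With no repressor bound, *irpA* is transcribed.
So IrpA is produced and active.
No repressor is bound and IrpA is active, so *nolE* is transcribed.

ON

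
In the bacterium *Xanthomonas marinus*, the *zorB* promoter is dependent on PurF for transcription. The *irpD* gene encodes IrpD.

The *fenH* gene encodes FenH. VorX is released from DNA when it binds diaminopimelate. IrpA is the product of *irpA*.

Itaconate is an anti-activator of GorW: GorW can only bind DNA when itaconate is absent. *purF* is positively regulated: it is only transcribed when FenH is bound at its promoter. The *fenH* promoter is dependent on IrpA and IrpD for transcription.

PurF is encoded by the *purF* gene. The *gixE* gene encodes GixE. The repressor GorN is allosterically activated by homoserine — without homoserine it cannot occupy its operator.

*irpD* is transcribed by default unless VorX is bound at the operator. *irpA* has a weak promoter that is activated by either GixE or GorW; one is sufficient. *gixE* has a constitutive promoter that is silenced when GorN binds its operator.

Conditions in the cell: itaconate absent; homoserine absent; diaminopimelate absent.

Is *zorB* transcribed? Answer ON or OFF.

Homoserine is absent, so GorN is inactive.
With no repressor bound, *gixE* is transcribed.
So GixE is produced and active.
Itaconate is absent, so GorW is active.
Activator GixE is present, so *irpA* is transcribed.
So IrpA is produced and active.
Diaminopimelate is absent, so VorX is active.
With repressor VorX bound, *irpD* is not transcribed.
So IrpD is not produced.
Required activator IrpD is absent, so *fenH* is not transcribed.
So FenH is not produced.
Required activator FenH is absent, so *purF* is not transcribed.
So PurF is not produced.
Required activator PurF is absent, so *zorB* is not transcribed.

OFF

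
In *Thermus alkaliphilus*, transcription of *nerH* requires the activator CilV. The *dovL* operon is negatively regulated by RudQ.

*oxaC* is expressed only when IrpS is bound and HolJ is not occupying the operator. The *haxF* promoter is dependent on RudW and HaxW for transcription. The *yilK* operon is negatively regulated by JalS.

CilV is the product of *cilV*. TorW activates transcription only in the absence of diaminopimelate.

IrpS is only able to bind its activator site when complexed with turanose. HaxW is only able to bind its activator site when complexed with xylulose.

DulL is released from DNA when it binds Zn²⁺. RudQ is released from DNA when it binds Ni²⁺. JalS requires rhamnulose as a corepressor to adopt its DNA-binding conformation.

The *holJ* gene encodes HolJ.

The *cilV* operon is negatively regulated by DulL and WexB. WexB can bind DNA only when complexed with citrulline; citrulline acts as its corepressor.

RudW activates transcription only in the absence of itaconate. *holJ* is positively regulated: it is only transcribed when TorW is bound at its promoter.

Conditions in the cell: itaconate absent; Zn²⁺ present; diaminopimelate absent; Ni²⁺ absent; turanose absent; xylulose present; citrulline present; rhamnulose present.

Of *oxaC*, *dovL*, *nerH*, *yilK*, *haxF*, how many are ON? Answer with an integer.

Diaminopimelate is absent, so TorW is active.
No repressor is bound and TorW is active, so *holJ* is transcribed.
So HolJ is produced and active.
Turanose is absent, so IrpS is inactive.
With repressor HolJ bound, *oxaC* is not transcribed.
→ *oxaC* is OFF.
Ni²⁺ is absent, so RudQ is active.
With repressor RudQ bound, *dovL* is not transcribed.
→ *dovL* is OFF.
Zn²⁺ is present, so DulL is inactive.
Citrulline is present, so WexB is active.
With repressor WexB bound, *cilV* is not transcribed.
So CilV is not produced.
Required activator CilV is absent, so *nerH* is not transcribed.
→ *nerH* is OFF.
Rhamnulose is present, so JalS is active.
With repressor JalS bound, *yilK* is not transcribed.
→ *yilK* is OFF.
Itaconate is absent, so RudW is active.
Xylulose is present, so HaxW is active.
No repressor is bound and RudW and HaxW are active, so *haxF* is transcribed.
→ *haxF* is ON.
1 of the 5 genes is transcribed.

1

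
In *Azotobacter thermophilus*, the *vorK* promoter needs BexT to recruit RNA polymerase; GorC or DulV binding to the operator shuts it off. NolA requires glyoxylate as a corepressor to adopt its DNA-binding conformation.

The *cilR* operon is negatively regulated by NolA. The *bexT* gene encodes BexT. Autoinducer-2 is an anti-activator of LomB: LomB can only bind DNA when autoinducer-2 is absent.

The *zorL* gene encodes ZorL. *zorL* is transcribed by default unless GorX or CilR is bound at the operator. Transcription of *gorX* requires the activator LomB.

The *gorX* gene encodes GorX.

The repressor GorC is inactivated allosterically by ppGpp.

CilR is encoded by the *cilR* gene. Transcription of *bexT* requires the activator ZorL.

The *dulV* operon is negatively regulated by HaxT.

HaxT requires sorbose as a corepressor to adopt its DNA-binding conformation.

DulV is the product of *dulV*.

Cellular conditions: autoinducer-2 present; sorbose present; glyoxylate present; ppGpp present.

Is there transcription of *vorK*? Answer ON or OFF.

ON

ppGpp is present, so GorC is inactive.
Sorbose is present, so HaxT is active.
With repressor HaxT bound, *dulV* is not transcribed.
So DulV is not produced.
Autoinducer-2 is present, so LomB is inactive.
Required activator LomB is absent, so *gorX* is not transcribed.
So GorX is not produced.
Glyoxylate is present, so NolA is active.
With repressor NolA bound, *cilR* is not transcribed.
So CilR is not produced.
With no repressor bound, *zorL* is transcribed.
So ZorL is produced and active.
No repressor is bound and ZorL is active, so *bexT* is transcribed.
So BexT is produced and active.
No repressor is bound and BexT is active, so *vorK* is transcribed.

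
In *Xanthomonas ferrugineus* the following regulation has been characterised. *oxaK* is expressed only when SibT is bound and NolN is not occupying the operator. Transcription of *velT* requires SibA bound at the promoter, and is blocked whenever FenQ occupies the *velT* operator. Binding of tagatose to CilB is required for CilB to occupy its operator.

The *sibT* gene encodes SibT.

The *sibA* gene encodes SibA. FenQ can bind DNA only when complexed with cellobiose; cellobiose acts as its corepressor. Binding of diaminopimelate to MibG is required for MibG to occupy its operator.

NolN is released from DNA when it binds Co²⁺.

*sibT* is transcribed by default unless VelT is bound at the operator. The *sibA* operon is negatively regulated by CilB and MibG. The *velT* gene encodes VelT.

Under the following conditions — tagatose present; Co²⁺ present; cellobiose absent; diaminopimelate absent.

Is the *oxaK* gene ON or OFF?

ON

Co²⁺ is present, so NolN is inactive.
Tagatose is present, so CilB is active.
Diaminopimelate is absent, so MibG is inactive.
With repressor CilB bound, *sibA* is not transcribed.
So SibA is not produced.
Cellobiose is absent, so FenQ is inactive.
Required activator SibA is absent, so *velT* is not transcribed.
So VelT is not produced.
With no repressor bound, *sibT* is transcribed.
So SibT is produced and active.
No repressor is bound and SibT is active, so *oxaK* is transcribed.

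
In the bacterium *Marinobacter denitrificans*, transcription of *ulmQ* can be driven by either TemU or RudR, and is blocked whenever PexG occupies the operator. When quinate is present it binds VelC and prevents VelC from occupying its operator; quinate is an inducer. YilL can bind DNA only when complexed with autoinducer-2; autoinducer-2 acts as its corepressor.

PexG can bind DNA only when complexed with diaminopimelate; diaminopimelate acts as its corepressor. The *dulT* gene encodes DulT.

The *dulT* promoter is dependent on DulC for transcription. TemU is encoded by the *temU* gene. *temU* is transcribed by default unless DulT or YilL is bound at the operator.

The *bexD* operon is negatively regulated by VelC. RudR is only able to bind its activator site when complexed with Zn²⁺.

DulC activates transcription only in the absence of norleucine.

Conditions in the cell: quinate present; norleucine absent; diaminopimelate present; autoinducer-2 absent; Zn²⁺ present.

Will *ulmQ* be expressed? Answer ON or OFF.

OFF

Norleucine is absent, so DulC is active.
No repressor is bound and DulC is active, so *dulT* is transcribed.
So DulT is produced and active.
Autoinducer-2 is absent, so YilL is inactive.
With repressor DulT bound, *temU* is not transcribed.
So TemU is not produced.
Zn²⁺ is present, so RudR is active.
Diaminopimelate is present, so PexG is active.
With repressor PexG bound, *ulmQ* is not transcribed.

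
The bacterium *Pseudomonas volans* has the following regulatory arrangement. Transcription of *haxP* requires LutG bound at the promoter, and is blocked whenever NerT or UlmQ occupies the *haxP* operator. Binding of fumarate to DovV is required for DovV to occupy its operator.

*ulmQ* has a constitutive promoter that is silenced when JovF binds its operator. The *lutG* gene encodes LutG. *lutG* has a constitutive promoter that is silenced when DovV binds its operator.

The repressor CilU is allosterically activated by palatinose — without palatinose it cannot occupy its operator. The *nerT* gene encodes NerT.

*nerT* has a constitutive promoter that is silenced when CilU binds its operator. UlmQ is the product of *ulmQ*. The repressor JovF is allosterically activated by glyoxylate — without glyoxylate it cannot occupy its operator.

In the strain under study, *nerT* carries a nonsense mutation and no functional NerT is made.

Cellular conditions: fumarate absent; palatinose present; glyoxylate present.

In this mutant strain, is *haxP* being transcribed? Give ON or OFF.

ON

NerT is non-functional in this strain, so it has no effect.
Glyoxylate is present, so JovF is active.
With repressor JovF bound, *ulmQ* is not transcribed.
So UlmQ is not produced.
Fumarate is absent, so DovV is inactive.
With no repressor bound, *lutG* is transcribed.
So LutG is produced and active.
No repressor is bound and LutG is active, so *haxP* is transcribed.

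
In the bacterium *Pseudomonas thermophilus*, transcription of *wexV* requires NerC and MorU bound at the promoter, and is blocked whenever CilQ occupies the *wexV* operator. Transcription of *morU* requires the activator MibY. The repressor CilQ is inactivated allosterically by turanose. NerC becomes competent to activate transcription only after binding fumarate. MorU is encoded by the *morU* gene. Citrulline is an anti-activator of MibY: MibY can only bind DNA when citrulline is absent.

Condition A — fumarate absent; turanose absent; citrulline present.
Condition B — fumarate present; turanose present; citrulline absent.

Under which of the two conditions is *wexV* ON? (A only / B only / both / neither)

Condition A:
Fumarate is absent, so NerC is inactive.
Turanose is absent, so CilQ is active.
Citrulline is present, so MibY is inactive.
Required activator MibY is absent, so *morU* is not transcribed.
So MorU is not produced.
With repressor CilQ bound, *wexV* is not transcribed.
→ *wexV* is OFF in A.
Condition B:
Fumarate is present, so NerC is active.
Turanose is present, so CilQ is inactive.
Citrulline is absent, so MibY is active.
No repressor is bound and MibY is active, so *morU* is transcribed.
So MorU is produced and active.
No repressor is bound and NerC and MorU are active, so *wexV* is transcribed.
→ *wexV* is ON in B.

B only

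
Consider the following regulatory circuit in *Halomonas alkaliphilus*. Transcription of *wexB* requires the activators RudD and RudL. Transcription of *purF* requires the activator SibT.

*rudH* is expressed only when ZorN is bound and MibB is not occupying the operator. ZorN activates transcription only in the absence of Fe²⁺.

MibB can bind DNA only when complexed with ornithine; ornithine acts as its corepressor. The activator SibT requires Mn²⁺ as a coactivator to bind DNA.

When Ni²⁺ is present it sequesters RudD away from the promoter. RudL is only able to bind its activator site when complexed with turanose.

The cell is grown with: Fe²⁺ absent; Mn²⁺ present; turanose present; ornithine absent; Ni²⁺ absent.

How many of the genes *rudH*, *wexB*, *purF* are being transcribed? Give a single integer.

3

Ornithine is absent, so MibB is inactive.
Fe²⁺ is absent, so ZorN is active.
No repressor is bound and ZorN is active, so *rudH* is transcribed.
→ *rudH* is ON.
Ni²⁺ is absent, so RudD is active.
Turanose is present, so RudL is active.
No repressor is bound and RudD and RudL are active, so *wexB* is transcribed.
→ *wexB* is ON.
Mn²⁺ is present, so SibT is active.
No repressor is bound and SibT is active, so *purF* is transcribed.
→ *purF* is ON.
3 of the 3 genes are transcribed.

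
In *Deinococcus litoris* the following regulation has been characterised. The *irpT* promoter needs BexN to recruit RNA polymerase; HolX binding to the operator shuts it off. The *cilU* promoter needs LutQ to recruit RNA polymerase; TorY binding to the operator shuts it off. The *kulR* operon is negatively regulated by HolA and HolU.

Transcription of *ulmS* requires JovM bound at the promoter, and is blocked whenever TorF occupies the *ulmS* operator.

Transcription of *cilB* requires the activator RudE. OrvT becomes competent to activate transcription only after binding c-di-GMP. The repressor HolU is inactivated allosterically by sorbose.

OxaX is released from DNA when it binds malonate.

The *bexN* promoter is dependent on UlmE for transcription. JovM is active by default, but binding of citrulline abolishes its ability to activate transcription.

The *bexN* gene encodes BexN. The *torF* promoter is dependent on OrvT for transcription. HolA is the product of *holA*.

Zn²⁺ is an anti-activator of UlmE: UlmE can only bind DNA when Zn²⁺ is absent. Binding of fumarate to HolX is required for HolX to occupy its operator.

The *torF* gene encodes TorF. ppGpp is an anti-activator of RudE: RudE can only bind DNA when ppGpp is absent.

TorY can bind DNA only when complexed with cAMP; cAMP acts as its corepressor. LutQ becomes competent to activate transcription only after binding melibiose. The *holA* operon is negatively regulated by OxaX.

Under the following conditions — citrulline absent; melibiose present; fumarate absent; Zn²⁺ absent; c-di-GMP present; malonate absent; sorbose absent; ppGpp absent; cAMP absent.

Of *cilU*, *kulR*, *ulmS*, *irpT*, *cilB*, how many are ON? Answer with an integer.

cAMP is absent, so TorY is inactive.
Melibiose is present, so LutQ is active.
No repressor is bound and LutQ is active, so *cilU* is transcribed.
→ *cilU* is ON.
Malonate is absent, so OxaX is active.
With repressor OxaX bound, *holA* is not transcribed.
So HolA is not produced.
Sorbose is absent, so HolU is active.
With repressor HolU bound, *kulR* is not transcribed.
→ *kulR* is OFF.
c-di-GMP is present, so OrvT is active.
No repressor is bound and OrvT is active, so *torF* is transcribed.
So TorF is produced and active.
Citrulline is absent, so JovM is active.
With repressor TorF bound, *ulmS* is not transcribed.
→ *ulmS* is OFF.
Fumarate is absent, so HolX is inactive.
Zn²⁺ is absent, so UlmE is active.
No repressor is bound and UlmE is active, so *bexN* is transcribed.
So BexN is produced and active.
No repressor is bound and BexN is active, so *irpT* is transcribed.
→ *irpT* is ON.
ppGpp is absent, so RudE is active.
No repressor is bound and RudE is active, so *cilB* is transcribed.
→ *cilB* is ON.
3 of the 5 genes are transcribed.

3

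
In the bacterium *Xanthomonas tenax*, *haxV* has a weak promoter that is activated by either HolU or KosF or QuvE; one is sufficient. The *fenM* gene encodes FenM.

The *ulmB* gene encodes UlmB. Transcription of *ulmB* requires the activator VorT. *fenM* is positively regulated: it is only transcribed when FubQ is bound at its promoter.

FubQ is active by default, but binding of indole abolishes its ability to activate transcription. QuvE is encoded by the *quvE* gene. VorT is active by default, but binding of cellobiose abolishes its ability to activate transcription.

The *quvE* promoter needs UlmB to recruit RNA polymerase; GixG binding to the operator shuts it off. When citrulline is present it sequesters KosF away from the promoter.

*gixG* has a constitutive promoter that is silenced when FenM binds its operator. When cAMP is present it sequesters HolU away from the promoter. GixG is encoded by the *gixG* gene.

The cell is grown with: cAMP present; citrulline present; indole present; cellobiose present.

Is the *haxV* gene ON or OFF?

OFF

cAMP is present, so HolU is inactive.
Citrulline is present, so KosF is inactive.
Indole is present, so FubQ is inactive.
Required activator FubQ is absent, so *fenM* is not transcribed.
So FenM is not produced.
With no repressor bound, *gixG* is transcribed.
So GixG is produced and active.
Cellobiose is present, so VorT is inactive.
Required activator VorT is absent, so *ulmB* is not transcribed.
So UlmB is not produced.
With repressor GixG bound, *quvE* is not transcribed.
So QuvE is not produced.
No activator is available at the *haxV* promoter, so *haxV* is not transcribed.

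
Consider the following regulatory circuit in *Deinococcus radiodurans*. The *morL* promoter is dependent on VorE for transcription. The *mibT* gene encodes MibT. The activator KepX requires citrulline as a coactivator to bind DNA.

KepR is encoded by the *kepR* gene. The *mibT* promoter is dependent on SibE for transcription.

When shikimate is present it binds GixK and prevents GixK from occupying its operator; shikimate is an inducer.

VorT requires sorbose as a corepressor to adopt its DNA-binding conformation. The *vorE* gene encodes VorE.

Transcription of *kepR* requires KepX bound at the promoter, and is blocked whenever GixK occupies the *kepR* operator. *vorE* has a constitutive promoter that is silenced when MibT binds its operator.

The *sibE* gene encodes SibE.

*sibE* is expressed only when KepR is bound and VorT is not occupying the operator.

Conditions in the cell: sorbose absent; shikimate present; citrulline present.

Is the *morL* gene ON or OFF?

OFF

Shikimate is present, so GixK is inactive.
Citrulline is present, so KepX is active.
No repressor is bound and KepX is active, so *kepR* is transcribed.
So KepR is produced and active.
Sorbose is absent, so VorT is inactive.
No repressor is bound and KepR is active, so *sibE* is transcribed.
So SibE is produced and active.
No repressor is bound and SibE is active, so *mibT* is transcribed.
So MibT is produced and active.
With repressor MibT bound, *vorE* is not transcribed.
So VorE is not produced.
Required activator VorE is absent, so *morL* is not transcribed.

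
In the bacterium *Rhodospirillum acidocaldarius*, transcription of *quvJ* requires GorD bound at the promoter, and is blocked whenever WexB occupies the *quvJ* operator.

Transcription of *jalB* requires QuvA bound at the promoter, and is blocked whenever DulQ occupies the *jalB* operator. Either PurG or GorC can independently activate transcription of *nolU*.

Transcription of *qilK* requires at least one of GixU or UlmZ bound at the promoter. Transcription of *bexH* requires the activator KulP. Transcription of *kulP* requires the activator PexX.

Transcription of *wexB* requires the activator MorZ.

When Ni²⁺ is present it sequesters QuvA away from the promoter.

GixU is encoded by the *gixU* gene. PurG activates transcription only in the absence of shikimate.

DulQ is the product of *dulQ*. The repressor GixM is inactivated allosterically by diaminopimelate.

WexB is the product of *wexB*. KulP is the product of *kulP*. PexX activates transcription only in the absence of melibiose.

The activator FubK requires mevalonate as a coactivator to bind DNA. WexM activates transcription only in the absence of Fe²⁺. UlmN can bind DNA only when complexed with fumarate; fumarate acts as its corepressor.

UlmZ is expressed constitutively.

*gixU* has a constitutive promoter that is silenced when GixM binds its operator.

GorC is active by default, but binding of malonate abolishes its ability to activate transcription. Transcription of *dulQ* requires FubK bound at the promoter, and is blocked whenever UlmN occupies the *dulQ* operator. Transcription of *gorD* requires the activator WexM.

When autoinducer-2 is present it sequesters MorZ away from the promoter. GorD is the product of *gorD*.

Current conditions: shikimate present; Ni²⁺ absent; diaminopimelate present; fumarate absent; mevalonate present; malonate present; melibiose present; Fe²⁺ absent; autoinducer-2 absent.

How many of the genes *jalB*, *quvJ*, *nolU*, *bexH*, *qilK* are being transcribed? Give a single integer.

Fumarate is absent, so UlmN is inactive.
Mevalonate is present, so FubK is active.
No repressor is bound and FubK is active, so *dulQ* is transcribed.
So DulQ is produced and active.
Ni²⁺ is absent, so QuvA is active.
With repressor DulQ bound, *jalB* is not transcribed.
→ *jalB* is OFF.
Autoinducer-2 is absent, so MorZ is active.
No repressor is bound and MorZ is active, so *wexB* is transcribed.
So WexB is produced and active.
Fe²⁺ is absent, so WexM is active.
No repressor is bound and WexM is active, so *gorD* is transcribed.
So GorD is produced and active.
With repressor WexB bound, *quvJ* is not transcribed.
→ *quvJ* is OFF.
Shikimate is present, so PurG is inactive.
Malonate is present, so GorC is inactive.
No activator is available at the *nolU* promoter, so *nolU* is not transcribed.
→ *nolU* is OFF.
Melibiose is present, so PexX is inactive.
Required activator PexX is absent, so *kulP* is not transcribed.
So KulP is not produced.
Required activator KulP is absent, so *bexH* is not transcribed.
→ *bexH* is OFF.
Diaminopimelate is present, so GixM is inactive.
With no repressor bound, *gixU* is transcribed.
So GixU is produced and active.
UlmZ is produced constitutively and is active.
Activator GixU is present, so *qilK* is transcribed.
→ *qilK* is ON.
1 of the 5 genes is transcribed.

1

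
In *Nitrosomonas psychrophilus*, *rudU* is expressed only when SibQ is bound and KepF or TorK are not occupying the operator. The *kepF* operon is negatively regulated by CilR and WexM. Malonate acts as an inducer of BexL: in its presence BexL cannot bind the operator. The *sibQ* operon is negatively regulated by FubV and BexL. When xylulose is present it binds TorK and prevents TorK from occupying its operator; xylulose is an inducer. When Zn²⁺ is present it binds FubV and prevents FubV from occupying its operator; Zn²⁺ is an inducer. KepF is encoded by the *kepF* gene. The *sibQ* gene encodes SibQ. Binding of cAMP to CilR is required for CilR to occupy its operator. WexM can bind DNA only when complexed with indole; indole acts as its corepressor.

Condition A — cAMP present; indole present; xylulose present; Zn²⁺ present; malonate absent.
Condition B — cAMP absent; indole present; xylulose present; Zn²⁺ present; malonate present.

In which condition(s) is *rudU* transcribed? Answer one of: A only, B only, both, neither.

Condition A:
cAMP is present, so CilR is active.
Indole is present, so WexM is active.
With repressor CilR bound, *kepF* is not transcribed.
So KepF is not produced.
Xylulose is present, so TorK is inactive.
Zn²⁺ is present, so FubV is inactive.
Malonate is absent, so BexL is active.
With repressor BexL bound, *sibQ* is not transcribed.
So SibQ is not produced.
Required activator SibQ is absent, so *rudU* is not transcribed.
→ *rudU* is OFF in A.
Condition B:
cAMP is absent, so CilR is inactive.
Indole is present, so WexM is active.
With repressor WexM bound, *kepF* is not transcribed.
So KepF is not produced.
Xylulose is present, so TorK is inactive.
Zn²⁺ is present, so FubV is inactive.
Malonate is present, so BexL is inactive.
With no repressor bound, *sibQ* is transcribed.
So SibQ is produced and active.
No repressor is bound and SibQ is active, so *rudU* is transcribed.
→ *rudU* is ON in B.

B only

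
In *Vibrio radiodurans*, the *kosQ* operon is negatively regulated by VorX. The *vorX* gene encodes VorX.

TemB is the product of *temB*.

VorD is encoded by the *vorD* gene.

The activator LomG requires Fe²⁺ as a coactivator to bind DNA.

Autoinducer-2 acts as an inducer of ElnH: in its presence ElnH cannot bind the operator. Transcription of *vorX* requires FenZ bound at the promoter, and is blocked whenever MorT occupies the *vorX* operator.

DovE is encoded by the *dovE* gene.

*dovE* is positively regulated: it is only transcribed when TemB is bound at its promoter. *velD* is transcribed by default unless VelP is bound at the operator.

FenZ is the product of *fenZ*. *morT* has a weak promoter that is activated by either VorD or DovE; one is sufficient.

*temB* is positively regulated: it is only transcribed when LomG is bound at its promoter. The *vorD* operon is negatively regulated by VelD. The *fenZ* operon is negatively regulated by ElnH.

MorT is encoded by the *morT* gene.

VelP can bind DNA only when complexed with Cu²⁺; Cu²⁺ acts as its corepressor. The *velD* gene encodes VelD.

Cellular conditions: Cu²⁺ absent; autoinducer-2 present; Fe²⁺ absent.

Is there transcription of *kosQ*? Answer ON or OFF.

Cu²⁺ is absent, so VelP is inactive.
With no repressor bound, *velD* is transcribed.
So VelD is produced and active.
With repressor VelD bound, *vorD* is not transcribed.
So VorD is not produced.
Fe²⁺ is absent, so LomG is inactive.
Required activator LomG is absent, so *temB* is not transcribed.
So TemB is not produced.
Required activator TemB is absent, so *dovE* is not transcribed.
So DovE is not produced.
No activator is available at the *morT* promoter, so *morT* is not transcribed.
So MorT is not produced.
Autoinducer-2 is present, so ElnH is inactive.
With no repressor bound, *fenZ* is transcribed.
So FenZ is produced and active.
No repressor is bound and FenZ is active, so *vorX* is transcribed.
So VorX is produced and active.
With repressor VorX bound, *kosQ* is not transcribed.

OFF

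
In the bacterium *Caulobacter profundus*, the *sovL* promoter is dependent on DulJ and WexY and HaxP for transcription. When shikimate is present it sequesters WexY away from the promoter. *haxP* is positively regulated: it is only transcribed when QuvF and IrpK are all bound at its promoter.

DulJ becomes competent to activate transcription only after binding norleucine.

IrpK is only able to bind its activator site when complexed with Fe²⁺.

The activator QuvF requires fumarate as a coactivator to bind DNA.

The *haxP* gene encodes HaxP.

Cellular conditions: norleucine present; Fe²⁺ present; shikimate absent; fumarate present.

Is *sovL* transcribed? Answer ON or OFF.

Norleucine is present, so DulJ is active.
Shikimate is absent, so WexY is active.
Fumarate is present, so QuvF is active.
Fe²⁺ is present, so IrpK is active.
No repressor is bound and QuvF and IrpK are active, so *haxP* is transcribed.
So HaxP is produced and active.
No repressor is bound and DulJ and WexY and HaxP are active, so *sovL* is transcribed.

ON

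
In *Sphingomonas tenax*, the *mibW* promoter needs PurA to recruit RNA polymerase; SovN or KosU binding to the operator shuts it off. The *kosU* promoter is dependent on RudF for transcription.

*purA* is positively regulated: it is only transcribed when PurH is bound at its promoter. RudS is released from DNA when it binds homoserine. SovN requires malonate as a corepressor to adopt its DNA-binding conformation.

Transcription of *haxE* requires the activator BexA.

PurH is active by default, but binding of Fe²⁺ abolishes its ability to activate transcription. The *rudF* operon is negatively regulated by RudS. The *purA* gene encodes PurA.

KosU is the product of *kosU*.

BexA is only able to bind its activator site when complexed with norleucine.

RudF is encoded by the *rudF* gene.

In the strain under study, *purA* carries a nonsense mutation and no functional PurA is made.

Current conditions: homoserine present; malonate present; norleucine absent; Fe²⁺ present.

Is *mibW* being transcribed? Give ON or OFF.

OFF

Malonate is present, so SovN is active.
Homoserine is present, so RudS is inactive.
With no repressor bound, *rudF* is transcribed.
So RudF is produced and active.
No repressor is bound and RudF is active, so *kosU* is transcribed.
So KosU is produced and active.
PurA is non-functional in this strain, so it has no effect.
With repressor SovN bound, *mibW* is not transcribed.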